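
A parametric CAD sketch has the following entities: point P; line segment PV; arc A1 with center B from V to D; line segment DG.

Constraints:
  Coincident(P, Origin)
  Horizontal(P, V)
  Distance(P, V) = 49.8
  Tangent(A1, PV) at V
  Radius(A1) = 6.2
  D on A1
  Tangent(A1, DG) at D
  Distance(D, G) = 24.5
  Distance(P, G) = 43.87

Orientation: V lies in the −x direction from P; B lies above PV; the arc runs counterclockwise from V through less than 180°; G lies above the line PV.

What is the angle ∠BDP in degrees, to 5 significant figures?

163.07°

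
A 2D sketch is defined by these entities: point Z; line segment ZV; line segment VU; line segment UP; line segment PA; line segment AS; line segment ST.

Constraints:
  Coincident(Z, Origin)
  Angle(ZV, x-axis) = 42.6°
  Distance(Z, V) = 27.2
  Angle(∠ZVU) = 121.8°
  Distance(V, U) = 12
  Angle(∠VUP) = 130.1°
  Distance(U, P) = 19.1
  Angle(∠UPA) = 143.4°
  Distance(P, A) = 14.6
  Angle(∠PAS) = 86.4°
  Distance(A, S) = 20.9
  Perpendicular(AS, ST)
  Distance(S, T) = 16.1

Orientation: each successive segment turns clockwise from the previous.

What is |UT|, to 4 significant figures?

15.14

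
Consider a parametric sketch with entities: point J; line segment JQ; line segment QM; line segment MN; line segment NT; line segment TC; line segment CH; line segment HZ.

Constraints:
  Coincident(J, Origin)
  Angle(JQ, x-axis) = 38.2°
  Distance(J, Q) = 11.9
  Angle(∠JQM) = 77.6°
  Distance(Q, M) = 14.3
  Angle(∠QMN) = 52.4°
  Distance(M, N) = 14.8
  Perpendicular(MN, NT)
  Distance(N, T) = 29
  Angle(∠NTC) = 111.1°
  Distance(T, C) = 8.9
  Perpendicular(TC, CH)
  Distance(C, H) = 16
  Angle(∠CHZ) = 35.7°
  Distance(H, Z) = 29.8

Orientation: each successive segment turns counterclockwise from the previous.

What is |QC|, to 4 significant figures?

20.99

J is at the origin; JQ runs at 38.2° with length 11.9, so Q = (9.352, 7.359). ∠JQM = 77.6° gives QM at 140.6° from the x-axis; with |QM| = 14.3, M = (-1.698, 16.44). ∠QMN = 52.4° gives MN at -91.80° from the x-axis; with |MN| = 14.8, N = (-2.163, 1.643). MN ⟂ NT, so NT runs at -1.800°; with |NT| = 29.0, T = (26.82, 0.7321). ∠NTC = 111.1° gives TC at 67.10° from the x-axis; with |TC| = 8.9, C = (30.29, 8.931). Then |QC| = |C − Q| = 20.99.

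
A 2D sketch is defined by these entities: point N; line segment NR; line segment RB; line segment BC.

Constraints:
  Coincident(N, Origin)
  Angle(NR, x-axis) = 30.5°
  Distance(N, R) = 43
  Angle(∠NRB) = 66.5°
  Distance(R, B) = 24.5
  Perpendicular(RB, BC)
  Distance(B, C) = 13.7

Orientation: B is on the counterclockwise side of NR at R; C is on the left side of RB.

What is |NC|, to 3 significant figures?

26.8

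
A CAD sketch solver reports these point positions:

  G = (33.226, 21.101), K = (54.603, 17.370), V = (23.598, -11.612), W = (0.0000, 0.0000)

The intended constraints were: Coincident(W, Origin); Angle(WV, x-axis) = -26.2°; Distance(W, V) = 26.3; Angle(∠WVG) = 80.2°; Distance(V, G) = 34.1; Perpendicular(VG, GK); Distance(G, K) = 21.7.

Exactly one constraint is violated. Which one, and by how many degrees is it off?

Perpendicular(VG, GK) — off by 6.50°.

W = (0.00, 0.00) ✓; WV at -26.20° ✓; |WV| = 26.30 ✓; ∠WVG = 80.20° ✓; |VG| = 34.10 ✓; ∠(VG, GK) = 83.50° ✗; |GK| = 21.70 ✓.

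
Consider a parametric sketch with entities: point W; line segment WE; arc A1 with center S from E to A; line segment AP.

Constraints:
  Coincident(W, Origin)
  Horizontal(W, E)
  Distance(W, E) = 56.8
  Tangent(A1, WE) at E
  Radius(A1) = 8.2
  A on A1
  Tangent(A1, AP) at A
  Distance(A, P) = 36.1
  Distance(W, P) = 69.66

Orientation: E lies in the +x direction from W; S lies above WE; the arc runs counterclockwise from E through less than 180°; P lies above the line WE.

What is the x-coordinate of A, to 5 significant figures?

64.578

W is at the origin; W and E share the same y with |WE| = 56.8 and E on the +x side, so E = (56.800, 0.0000). Since A1 is tangent to WE there, SE ⟂ WE, so S = E + (0, 8.2) = (56.800, 8.2000). Since SA ⟂ AP (tangency), |SP| = √(8.2² + 36.1²) = 37.020 regardless of where A sits on A1. So P lies on both circle(W, 69.66) and circle(S, 37.020); the above-WE intersection is P = (53.142, 45.038). A is the foot of the tangent from P: A = (64.578, 10.798).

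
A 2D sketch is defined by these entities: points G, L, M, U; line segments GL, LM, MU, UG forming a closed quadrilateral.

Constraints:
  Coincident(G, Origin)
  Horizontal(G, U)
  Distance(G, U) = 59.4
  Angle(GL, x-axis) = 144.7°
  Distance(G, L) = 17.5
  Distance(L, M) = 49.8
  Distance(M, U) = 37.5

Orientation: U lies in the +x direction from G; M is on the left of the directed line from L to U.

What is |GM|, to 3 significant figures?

42.1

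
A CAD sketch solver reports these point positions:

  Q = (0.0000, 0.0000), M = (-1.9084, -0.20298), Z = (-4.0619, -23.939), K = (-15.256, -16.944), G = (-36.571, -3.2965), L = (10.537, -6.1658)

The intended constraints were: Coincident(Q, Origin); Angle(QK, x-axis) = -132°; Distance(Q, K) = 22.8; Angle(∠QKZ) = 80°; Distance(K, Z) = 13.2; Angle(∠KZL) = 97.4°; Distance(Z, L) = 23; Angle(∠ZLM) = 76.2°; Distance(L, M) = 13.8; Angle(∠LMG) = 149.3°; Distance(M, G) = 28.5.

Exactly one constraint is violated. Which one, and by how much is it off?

Distance(M, G) = 28.5 — off by 6.30.

Q = (0.00, 0.00) ✓; QK at -132.0° ✓; |QK| = 22.80 ✓; ∠QKZ = 80.00° ✓; |KZ| = 13.20 ✓; ∠KZL = 97.40° ✓; |ZL| = 23.00 ✓; ∠ZLM = 76.20° ✓; |LM| = 13.80 ✓; ∠LMG = 149.3° ✓; |MG| = 34.80 ✗.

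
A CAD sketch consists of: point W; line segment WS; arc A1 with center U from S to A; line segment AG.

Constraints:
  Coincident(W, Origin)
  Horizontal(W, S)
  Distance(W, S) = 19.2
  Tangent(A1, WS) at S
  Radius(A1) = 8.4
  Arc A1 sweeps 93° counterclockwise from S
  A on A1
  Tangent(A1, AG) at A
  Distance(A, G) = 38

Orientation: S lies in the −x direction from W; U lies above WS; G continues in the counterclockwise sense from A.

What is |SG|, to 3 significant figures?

47.2

W is at the origin; W and S share the same y with |WS| = 19.2 and S on the −x side, so S = (-19.2, 0.00). The tangent condition forces US to be normal to WS, so U = S + (0, 8.4) = (-19.2, 8.40). On A1, S sits at bearing -90° from U; a 93° counterclockwise sweep puts A at bearing 3°, so A = U + 8.4·(cos 3°, sin 3°) = (-10.8, 8.84). The tangent condition forces UA to be normal to AG, so AG runs along (−sin 3°, cos 3°); with |AG| = 38.0, G = (-12.8, 46.8). Then |SG| = |G − S| = 47.2.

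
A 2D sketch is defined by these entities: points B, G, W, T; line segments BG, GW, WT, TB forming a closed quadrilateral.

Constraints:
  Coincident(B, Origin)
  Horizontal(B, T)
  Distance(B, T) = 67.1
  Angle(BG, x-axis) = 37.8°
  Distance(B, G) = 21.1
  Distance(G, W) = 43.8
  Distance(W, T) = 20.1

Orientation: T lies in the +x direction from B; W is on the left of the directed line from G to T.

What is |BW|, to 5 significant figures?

62.956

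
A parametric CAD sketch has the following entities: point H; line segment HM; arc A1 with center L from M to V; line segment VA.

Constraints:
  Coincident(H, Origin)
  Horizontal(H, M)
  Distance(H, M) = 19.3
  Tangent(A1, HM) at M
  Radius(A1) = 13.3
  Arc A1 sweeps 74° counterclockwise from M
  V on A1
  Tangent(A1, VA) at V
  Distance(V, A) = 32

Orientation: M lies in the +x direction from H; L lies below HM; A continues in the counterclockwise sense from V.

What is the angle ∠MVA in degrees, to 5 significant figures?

143.00°

H is at the origin; H and M share the same y with |HM| = 19.3 and M on the +x side, so M = (19.300, 0.0000). A1 meets HM tangentially, so LM is at right angles to HM, so L = M + (0, -13.3) = (19.300, -13.300). On A1, M sits at bearing 90° from L; a 74° counterclockwise sweep puts V at bearing 164°, so V = L + 13.3·(cos 164°, sin 164°) = (6.5152, -9.6340). Tangency of A1 to VA means the radius LV is perpendicular to VA, so VA runs along (−sin 164°, cos 164°); with |VA| = 32.0, A = (-2.3052, -40.394). Then cos ∠MVA = VM·VA / (|VM||VA|), giving 143.00°.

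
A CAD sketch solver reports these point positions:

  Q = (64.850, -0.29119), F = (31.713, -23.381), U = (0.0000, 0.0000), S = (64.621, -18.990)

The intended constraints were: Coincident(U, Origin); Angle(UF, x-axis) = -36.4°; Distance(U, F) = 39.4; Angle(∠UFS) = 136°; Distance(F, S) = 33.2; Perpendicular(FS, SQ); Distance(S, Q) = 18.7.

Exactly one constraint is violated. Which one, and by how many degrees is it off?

Perpendicular(FS, SQ) — off by 8.30°.

U = (0.00, 0.00) ✓; UF at -36.40° ✓; |UF| = 39.40 ✓; ∠UFS = 136.0° ✓; |FS| = 33.20 ✓; ∠(FS, SQ) = 81.70° ✗; |SQ| = 18.70 ✓.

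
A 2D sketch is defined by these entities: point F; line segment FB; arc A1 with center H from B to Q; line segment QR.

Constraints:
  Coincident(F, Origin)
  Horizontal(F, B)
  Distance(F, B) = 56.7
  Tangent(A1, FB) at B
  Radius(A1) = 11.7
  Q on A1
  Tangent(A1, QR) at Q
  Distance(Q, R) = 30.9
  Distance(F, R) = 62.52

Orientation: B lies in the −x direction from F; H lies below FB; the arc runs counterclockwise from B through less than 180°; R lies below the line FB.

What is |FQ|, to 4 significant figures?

68.38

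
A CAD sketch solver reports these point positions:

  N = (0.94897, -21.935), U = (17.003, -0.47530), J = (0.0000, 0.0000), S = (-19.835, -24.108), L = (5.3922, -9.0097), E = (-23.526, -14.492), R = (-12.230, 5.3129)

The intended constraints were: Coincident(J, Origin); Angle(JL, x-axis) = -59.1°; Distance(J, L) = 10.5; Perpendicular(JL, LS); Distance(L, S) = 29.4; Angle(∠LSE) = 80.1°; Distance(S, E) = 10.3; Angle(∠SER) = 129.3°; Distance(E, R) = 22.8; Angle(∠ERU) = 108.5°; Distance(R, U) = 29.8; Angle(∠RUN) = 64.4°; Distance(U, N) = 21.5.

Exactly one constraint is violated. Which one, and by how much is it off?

Distance(U, N) = 21.5 — off by 5.30.

J = (0.00, 0.00) ✓; JL at -59.10° ✓; |JL| = 10.50 ✓; ∠(JL, LS) = 90.00° ✓; |LS| = 29.40 ✓; ∠LSE = 80.10° ✓; |SE| = 10.30 ✓; ∠SER = 129.3° ✓; |ER| = 22.80 ✓; ∠ERU = 108.5° ✓; |RU| = 29.80 ✓; ∠RUN = 64.40° ✓; |UN| = 26.80 ✗.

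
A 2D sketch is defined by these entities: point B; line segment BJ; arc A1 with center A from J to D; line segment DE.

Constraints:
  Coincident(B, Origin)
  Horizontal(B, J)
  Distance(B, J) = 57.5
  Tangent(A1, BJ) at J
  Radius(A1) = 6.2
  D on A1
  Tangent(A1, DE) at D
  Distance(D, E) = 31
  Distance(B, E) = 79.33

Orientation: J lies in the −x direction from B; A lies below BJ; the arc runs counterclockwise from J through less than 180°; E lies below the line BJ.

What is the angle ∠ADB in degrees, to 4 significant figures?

18.91°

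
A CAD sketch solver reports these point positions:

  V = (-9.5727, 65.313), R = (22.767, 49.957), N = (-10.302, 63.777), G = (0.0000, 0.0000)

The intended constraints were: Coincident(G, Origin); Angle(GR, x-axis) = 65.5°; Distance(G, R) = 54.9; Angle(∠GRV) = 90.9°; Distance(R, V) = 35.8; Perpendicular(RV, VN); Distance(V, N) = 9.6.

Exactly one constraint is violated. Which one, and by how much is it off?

Distance(V, N) = 9.6 — off by 7.90.

G = (0.00, 0.00) ✓; GR at 65.50° ✓; |GR| = 54.90 ✓; ∠GRV = 90.90° ✓; |RV| = 35.80 ✓; ∠(RV, VN) = 90.00° ✓; |VN| = 1.700 ✗.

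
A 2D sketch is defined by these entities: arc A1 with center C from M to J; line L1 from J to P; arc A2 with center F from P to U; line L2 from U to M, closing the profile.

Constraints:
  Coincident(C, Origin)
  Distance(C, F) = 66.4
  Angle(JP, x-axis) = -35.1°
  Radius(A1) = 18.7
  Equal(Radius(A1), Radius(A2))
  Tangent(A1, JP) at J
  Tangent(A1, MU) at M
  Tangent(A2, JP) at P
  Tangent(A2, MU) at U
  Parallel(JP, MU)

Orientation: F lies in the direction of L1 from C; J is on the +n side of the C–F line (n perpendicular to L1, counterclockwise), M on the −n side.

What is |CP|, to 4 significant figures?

68.98

The slot axis is L1's direction at -35.1°, so u = (cos -35.1°, sin -35.1°) = (0.8181, -0.5750) and n = (−sin -35.1°, cos -35.1°) = (0.5750, 0.8181). C is at the origin and F lies 66.4 along u from C, so F = 66.4·u = (54.33, -38.18). Tangency of A1 to both parallel lines with radius 18.7 puts J and M at C ± 18.7·n: J = (10.75, 15.30), M = (-10.75, -15.30). Equal radii place P and U the same way about F: P = F + 18.7·n = (65.08, -22.88), U = F − 18.7·n = (43.57, -53.48). Then |CP| = |P − C| = 68.98.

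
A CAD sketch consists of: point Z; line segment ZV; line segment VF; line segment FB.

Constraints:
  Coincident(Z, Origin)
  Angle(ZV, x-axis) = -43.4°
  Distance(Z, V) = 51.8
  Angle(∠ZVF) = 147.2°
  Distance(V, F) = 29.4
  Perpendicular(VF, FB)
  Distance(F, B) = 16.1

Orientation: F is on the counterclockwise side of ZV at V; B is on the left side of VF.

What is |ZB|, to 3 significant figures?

73.9

Z is at the origin; ZV runs at -43.4° with length 51.8, so V = 51.8·(cos -43.4°, sin -43.4°) = (37.6, -35.6). ∠ZVF = 147.2°, so VF runs at -43.4° + (180° − 147.2°) = -10.6° from the x-axis; with |VF| = 29.4, F = V + 29.4·(cos -10.6°, sin -10.6°) = (66.5, -41.0). VF is perpendicular to FB; with |FB| = 16.1 on the left of VF, B = F + 16.1·(0.184, 0.983) = (69.5, -25.2). Then |ZB| = |B − Z| = 73.9.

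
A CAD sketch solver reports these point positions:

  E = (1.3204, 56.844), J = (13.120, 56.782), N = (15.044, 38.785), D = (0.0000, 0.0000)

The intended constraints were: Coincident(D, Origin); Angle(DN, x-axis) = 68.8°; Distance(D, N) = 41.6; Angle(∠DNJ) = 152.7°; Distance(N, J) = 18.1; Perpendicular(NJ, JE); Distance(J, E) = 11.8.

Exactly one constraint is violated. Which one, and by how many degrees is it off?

Perpendicular(NJ, JE) — off by 6.40°.

D = (0.00, 0.00) ✓; DN at 68.80° ✓; |DN| = 41.60 ✓; ∠DNJ = 152.7° ✓; |NJ| = 18.10 ✓; ∠(NJ, JE) = 83.60° ✗; |JE| = 11.80 ✓.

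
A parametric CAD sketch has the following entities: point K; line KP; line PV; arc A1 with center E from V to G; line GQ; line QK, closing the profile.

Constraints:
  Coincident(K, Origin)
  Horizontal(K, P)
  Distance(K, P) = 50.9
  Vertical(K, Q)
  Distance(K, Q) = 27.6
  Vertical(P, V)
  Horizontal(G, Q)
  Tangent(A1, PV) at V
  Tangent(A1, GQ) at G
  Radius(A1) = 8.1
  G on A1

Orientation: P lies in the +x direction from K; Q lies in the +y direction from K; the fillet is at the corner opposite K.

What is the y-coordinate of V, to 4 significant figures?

19.50

The virtual corner opposite K is at (50.90, 27.60). Since A1 is tangent to PV there, EV ⟂ PV and tangency of A1 to GQ means the radius EG is perpendicular to GQ, with radius 8.1, so the center E sits 8.1 in from both sides at E = (42.80, 19.50). That places the tangent points at V = (50.90, 19.50) on PV and G = (42.80, 27.60) on GQ. So V.y = 19.50.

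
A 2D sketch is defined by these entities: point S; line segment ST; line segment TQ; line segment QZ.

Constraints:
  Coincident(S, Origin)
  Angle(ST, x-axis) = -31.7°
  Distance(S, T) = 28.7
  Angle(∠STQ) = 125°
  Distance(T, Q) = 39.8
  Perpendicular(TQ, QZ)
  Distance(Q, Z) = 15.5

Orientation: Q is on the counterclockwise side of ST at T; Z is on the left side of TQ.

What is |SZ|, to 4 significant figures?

56.83

S is at the origin; ST runs at -31.7° with length 28.7, so T = 28.7·(cos -31.7°, sin -31.7°) = (24.42, -15.08). ∠STQ = 125.0°, so TQ runs at -31.7° + (180° − 125.0°) = 23.30° from the x-axis; with |TQ| = 39.8, Q = T + 39.8·(cos 23.30°, sin 23.30°) = (60.97, 0.6617). The perpendicularity gives QZ at right angles to TQ; with |QZ| = 15.5 on the left of TQ, Z = Q + 15.5·(-0.3955, 0.9184) = (54.84, 14.90). Then |SZ| = |Z − S| = 56.83.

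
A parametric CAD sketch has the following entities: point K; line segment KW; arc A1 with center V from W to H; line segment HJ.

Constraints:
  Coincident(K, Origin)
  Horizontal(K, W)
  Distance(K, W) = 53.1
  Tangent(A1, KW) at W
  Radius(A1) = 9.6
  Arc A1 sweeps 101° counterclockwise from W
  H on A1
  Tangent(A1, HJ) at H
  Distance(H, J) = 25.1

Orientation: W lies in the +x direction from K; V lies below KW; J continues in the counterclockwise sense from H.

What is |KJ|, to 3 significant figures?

60.4

K is at the origin; K and W share the same y with |KW| = 53.1 and W on the +x side, so W = (53.1, 0.00). Since A1 is tangent to KW there, VW ⟂ KW, so V = W + (0, -9.6) = (53.1, -9.60). On A1, W sits at bearing 90° from V; a 101° counterclockwise sweep puts H at bearing 191°, so H = V + 9.6·(cos 191°, sin 191°) = (43.7, -11.4). Tangency of A1 to HJ means the radius VH is perpendicular to HJ, so HJ runs along (−sin 191°, cos 191°); with |HJ| = 25.1, J = (48.5, -36.1). Then |KJ| = |J − K| = 60.4.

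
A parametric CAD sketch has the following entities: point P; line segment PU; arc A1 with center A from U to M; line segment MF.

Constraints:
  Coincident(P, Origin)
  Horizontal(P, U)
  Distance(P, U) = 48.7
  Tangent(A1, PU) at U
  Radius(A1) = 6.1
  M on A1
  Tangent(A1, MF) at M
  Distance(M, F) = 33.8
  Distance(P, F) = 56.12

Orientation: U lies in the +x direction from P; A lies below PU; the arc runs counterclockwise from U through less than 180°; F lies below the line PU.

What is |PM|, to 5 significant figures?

42.989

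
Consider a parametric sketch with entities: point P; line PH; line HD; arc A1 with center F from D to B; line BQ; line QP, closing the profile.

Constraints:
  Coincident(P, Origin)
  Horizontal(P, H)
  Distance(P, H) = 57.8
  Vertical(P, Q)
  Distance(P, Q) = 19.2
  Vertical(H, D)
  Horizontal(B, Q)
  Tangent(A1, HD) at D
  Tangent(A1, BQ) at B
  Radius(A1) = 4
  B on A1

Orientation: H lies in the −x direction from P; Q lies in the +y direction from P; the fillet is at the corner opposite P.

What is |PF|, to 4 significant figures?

55.91

P is at the origin; P and H share the same y with |PH| = 57.8 and H on the −x side, so H = (-57.80, 0.000). P and Q share the same x with |PQ| = 19.2 and Q on the +y side, so Q = (0.000, 19.20). The virtual corner opposite P is at (-57.80, 19.20). Tangency of A1 to HD means the radius FD is perpendicular to HD and the tangent condition forces FB to be normal to BQ, with radius 4.0, so the center F sits 4.0 in from both sides at F = (-53.80, 15.20). Then |PF| = |F − P| = 55.91.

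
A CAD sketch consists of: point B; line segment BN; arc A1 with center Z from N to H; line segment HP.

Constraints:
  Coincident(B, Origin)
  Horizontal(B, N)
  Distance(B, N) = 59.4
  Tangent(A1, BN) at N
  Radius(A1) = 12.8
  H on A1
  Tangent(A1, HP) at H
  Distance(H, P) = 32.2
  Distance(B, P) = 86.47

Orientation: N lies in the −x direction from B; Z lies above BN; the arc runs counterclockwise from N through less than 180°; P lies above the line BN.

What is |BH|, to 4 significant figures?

55.38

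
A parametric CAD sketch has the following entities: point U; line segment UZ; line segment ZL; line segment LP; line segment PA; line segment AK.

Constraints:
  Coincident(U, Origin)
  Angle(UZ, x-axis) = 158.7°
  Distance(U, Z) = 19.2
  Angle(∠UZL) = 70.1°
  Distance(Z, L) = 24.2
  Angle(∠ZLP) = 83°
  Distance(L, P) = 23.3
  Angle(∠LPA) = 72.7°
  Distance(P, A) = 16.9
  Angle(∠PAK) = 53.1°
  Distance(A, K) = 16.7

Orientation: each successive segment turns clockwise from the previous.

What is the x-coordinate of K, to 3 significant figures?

1.79

U is at the origin; UZ runs at 158.7° with length 19.2, so Z = (-17.9, 6.97). ∠UZL = 70.1° gives ZL at 48.8° from the x-axis; with |ZL| = 24.2, L = (-1.95, 25.2). ∠ZLP = 83.0° gives LP at -48.2° from the x-axis; with |LP| = 23.3, P = (13.6, 7.81). ∠LPA = 72.7° gives PA at -156° from the x-axis; with |PA| = 16.9, A = (-1.80, 0.805). ∠PAK = 53.1° gives AK at 77.6° from the x-axis; with |AK| = 16.7, K = (1.79, 17.1). So K.x = 1.79.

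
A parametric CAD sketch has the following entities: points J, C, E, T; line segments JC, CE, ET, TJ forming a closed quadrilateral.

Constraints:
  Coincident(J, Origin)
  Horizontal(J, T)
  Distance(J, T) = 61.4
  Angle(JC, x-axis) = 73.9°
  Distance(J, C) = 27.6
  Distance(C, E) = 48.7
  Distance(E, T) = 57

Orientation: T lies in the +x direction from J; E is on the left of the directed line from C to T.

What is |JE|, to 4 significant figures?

72.49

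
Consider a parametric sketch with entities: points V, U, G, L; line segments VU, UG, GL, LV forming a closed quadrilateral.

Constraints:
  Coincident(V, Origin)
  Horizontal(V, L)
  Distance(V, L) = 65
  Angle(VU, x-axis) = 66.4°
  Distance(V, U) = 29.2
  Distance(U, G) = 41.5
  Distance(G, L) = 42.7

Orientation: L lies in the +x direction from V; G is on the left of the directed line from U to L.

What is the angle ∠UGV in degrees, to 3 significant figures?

19.3°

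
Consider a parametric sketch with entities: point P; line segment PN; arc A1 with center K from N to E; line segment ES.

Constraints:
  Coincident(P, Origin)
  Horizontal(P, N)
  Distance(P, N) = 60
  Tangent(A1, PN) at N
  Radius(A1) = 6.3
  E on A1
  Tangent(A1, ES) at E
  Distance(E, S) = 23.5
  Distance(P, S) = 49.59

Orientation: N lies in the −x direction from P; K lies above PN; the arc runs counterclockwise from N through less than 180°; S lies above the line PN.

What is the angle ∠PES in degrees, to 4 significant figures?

65.37°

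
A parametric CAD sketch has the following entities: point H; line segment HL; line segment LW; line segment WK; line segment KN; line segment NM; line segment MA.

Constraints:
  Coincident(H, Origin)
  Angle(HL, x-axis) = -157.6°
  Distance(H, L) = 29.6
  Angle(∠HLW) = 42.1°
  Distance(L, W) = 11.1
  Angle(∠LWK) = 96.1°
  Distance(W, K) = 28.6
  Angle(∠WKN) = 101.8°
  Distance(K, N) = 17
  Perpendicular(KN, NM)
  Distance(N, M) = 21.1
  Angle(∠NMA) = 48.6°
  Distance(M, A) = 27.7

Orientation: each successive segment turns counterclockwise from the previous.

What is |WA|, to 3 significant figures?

25.3

H is at the origin; HL runs at -157.6° with length 29.6, so L = (-27.4, -11.3). ∠HLW = 42.1° gives LW at -19.7° from the x-axis; with |LW| = 11.1, W = (-16.9, -15.0). ∠LWK = 96.1° gives WK at 64.2° from the x-axis; with |WK| = 28.6, K = (-4.47, 10.7). ∠WKN = 101.8° gives KN at 142° from the x-axis; with |KN| = 17.0, N = (-17.9, 21.1). KN is perpendicular to NM, so NM runs at -128°; with |NM| = 21.1, M = (-30.8, 4.38). ∠NMA = 48.6° gives MA at 3.80° from the x-axis; with |MA| = 27.7, A = (-3.17, 6.22). Then |WA| = |A − W| = 25.3.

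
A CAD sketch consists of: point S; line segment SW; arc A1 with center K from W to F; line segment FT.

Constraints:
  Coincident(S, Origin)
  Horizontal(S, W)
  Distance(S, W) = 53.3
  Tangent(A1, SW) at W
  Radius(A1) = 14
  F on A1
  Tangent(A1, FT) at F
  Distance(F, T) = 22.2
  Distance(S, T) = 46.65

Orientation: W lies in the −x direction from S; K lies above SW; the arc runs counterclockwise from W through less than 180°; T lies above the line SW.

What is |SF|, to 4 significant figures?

41.11

Checks: ∠(KW, WS) = 90.00° ✓; |KF| = 14.00 ✓; ∠(KF, FT) = 90.00° ✓; |FT| = 22.20 ✓; |ST| = 46.65 ✓.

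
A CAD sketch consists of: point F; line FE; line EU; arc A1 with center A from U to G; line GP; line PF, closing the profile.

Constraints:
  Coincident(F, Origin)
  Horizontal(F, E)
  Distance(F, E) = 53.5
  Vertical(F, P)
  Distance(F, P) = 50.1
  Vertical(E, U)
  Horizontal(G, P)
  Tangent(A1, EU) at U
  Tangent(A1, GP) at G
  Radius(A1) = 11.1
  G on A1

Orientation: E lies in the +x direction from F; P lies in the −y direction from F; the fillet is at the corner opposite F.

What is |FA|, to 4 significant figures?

57.61

F and P share the same x with |FP| = 50.1 and P on the −y side, so P = (0.000, -50.10). The virtual corner opposite F is at (53.50, -50.10). Since A1 is tangent to EU there, AU ⟂ EU and the tangent condition forces AG to be normal to GP, with radius 11.1, so the center A sits 11.1 in from both sides at A = (42.40, -39.00). Then |FA| = |A − F| = 57.61.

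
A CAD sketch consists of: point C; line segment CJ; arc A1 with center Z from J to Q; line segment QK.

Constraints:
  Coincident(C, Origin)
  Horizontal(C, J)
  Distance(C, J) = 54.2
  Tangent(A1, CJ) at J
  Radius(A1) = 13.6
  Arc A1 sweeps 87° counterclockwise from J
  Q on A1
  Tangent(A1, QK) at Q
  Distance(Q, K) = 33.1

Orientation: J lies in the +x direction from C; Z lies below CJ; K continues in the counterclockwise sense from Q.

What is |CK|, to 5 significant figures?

60.190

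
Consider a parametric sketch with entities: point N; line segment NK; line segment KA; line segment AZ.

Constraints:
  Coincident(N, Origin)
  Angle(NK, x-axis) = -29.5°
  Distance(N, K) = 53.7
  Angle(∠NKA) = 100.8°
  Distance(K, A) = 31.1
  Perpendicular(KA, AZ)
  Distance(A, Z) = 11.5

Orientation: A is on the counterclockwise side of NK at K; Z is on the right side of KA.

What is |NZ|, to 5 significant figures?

76.304

N is at the origin; NK runs at -29.5° with length 53.7, so K = 53.7·(cos -29.5°, sin -29.5°) = (46.738, -26.443). ∠NKA = 100.8°, so KA runs at -29.5° + (180° − 100.8°) = 49.700° from the x-axis; with |KA| = 31.1, A = K + 31.1·(cos 49.700°, sin 49.700°) = (66.853, -2.7242). KA is perpendicular to AZ; with |AZ| = 11.5 on the right of KA, Z = A + 11.5·(0.76267, -0.64679) = (75.624, -10.162). Then |NZ| = |Z − N| = 76.304.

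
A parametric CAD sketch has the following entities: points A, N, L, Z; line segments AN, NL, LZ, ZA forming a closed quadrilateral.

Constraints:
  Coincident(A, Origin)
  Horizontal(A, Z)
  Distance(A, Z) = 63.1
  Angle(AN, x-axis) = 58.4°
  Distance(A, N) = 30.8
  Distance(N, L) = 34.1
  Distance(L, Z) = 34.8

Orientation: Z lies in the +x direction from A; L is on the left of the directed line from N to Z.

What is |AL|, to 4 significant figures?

59.20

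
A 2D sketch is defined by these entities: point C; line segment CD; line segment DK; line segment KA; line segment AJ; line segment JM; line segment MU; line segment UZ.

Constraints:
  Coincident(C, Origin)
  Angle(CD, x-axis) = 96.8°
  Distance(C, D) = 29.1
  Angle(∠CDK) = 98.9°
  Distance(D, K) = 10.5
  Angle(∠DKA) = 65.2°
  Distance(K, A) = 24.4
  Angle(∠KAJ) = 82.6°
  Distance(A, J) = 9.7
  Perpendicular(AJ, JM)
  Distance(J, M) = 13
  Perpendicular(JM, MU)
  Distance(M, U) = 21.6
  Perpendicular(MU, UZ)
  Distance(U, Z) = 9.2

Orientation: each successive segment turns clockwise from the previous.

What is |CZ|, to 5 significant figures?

17.216

C is at the origin; CD runs at 96.8° with length 29.1, so D = (-3.4456, 28.895). ∠CDK = 98.9° gives DK at 15.700° from the x-axis; with |DK| = 10.5, K = (6.6627, 31.737). ∠DKA = 65.2° gives KA at -99.100° from the x-axis; with |KA| = 24.4, A = (2.8037, 7.6437). ∠KAJ = 82.6° gives AJ at 163.50° from the x-axis; with |AJ| = 9.7, J = (-6.4969, 10.399). AJ is perpendicular to JM, so JM runs at 73.500°; with |JM| = 13.0, M = (-2.8047, 22.863). The perpendicularity gives MU at right angles to JM, so MU runs at -16.500°; with |MU| = 21.6, U = (17.906, 16.729). MU is perpendicular to UZ, so UZ runs at -106.50°; with |UZ| = 9.2, Z = (15.293, 7.9074). Then |CZ| = |Z − C| = 17.216.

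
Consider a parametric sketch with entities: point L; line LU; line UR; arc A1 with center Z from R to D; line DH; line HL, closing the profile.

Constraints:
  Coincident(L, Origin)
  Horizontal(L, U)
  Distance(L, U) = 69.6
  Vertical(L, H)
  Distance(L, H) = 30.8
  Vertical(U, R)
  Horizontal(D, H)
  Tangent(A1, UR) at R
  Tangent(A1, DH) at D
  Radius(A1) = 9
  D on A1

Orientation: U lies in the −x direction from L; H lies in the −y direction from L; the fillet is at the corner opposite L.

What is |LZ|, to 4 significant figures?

64.40

L is at the origin; LU is horizontal with |LU| = 69.6 and U on the −x side, so U = (-69.60, 0.000). L and H share the same x with |LH| = 30.8 and H on the −y side, so H = (0.000, -30.80). The virtual corner opposite L is at (-69.60, -30.80). Tangency of A1 to UR means the radius ZR is perpendicular to UR and A1 meets DH tangentially, so ZD is at right angles to DH, with radius 9.0, so the center Z sits 9.0 in from both sides at Z = (-60.60, -21.80). Then |LZ| = |Z − L| = 64.40.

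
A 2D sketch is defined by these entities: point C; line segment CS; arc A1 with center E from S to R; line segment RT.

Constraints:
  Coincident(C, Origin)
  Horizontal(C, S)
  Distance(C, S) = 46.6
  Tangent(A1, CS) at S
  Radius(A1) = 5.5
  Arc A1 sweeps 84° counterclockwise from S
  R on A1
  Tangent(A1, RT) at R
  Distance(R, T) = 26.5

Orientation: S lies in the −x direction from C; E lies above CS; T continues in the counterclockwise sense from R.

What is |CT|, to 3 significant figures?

49.5

C is at the origin; C and S share the same y with |CS| = 46.6 and S on the −x side, so S = (-46.6, 0.00). Since A1 is tangent to CS there, ES ⟂ CS, so E = S + (0, 5.5) = (-46.6, 5.50). On A1, S sits at bearing -90° from E; an 84° counterclockwise sweep puts R at bearing -6°, so R = E + 5.5·(cos -6°, sin -6°) = (-41.1, 4.93). Since A1 is tangent to RT there, ER ⟂ RT, so RT runs along (−sin -6°, cos -6°); with |RT| = 26.5, T = (-38.4, 31.3). Then |CT| = |T − C| = 49.5.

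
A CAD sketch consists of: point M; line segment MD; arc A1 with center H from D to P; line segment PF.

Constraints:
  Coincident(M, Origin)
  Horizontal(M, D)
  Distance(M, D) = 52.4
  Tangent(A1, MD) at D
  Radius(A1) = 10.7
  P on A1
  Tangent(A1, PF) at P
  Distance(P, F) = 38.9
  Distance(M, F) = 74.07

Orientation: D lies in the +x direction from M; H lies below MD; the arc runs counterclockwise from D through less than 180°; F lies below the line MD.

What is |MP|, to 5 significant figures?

44.400

Checks: |HP| = 10.70 ✓; ∠(HP, PF) = 90.00° ✓; |PF| = 38.90 ✓; |MF| = 74.07 ✓.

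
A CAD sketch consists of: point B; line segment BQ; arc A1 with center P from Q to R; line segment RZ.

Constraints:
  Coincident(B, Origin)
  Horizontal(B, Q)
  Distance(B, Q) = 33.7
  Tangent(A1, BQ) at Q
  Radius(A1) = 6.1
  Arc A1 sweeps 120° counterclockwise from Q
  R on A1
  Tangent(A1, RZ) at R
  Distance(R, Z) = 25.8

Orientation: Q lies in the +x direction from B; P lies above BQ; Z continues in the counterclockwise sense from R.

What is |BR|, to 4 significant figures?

40.04

B is at the origin; B and Q share the same y with |BQ| = 33.7 and Q on the +x side, so Q = (33.70, 0.000). Since A1 is tangent to BQ there, PQ ⟂ BQ, so P = Q + (0, 6.1) = (33.70, 6.100). On A1, Q sits at bearing -90° from P; a 120° counterclockwise sweep puts R at bearing 30°, so R = P + 6.1·(cos 30°, sin 30°) = (38.98, 9.150). Then |BR| = |R − B| = 40.04.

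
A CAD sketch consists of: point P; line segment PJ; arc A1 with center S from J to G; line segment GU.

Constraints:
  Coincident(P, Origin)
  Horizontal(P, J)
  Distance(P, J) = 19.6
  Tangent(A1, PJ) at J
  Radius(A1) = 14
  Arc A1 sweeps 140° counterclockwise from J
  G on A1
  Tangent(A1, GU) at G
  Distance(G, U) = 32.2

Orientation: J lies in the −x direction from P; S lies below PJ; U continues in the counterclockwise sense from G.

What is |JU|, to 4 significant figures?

48.05

P is at the origin; P and J share the same y with |PJ| = 19.6 and J on the −x side, so J = (-19.60, 0.000). Tangency of A1 to PJ means the radius SJ is perpendicular to PJ, so S = J + (0, -14) = (-19.60, -14.00). On A1, J sits at bearing 90° from S; a 140° counterclockwise sweep puts G at bearing 230°, so G = S + 14.0·(cos 230°, sin 230°) = (-28.60, -24.72). Tangency of A1 to GU means the radius SG is perpendicular to GU, so GU runs along (−sin 230°, cos 230°); with |GU| = 32.2, U = (-3.932, -45.42). Then |JU| = |U − J| = 48.05.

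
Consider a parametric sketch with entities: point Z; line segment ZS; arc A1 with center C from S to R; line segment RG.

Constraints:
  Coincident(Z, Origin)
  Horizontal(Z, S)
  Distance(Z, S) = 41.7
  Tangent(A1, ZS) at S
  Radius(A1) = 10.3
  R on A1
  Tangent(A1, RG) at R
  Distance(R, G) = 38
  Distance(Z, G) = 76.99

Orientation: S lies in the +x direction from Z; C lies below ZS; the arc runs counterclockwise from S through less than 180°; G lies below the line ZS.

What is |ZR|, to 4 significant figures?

39.48

Checks: |CS| = 10.30 ✓; |CR| = 10.30 ✓; ∠(CR, RG) = 90.00° ✓; |RG| = 38.00 ✓; |ZG| = 76.99 ✓.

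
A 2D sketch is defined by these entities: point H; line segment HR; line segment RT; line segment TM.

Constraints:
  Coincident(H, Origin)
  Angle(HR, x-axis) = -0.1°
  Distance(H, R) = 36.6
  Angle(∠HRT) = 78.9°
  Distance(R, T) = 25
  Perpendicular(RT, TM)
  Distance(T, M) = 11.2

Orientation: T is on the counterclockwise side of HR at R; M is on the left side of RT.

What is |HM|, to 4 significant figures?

30.55

∠HRT = 78.9°, so RT runs at -0.1° + (180° − 78.9°) = 101.0° from the x-axis; with |RT| = 25.0, T = R + 25.0·(cos 101.0°, sin 101.0°) = (31.83, 24.48). RT ⟂ TM; with |TM| = 11.2 on the left of RT, M = T + 11.2·(-0.9816, -0.1908) = (20.84, 22.34). Then |HM| = |M − H| = 30.55.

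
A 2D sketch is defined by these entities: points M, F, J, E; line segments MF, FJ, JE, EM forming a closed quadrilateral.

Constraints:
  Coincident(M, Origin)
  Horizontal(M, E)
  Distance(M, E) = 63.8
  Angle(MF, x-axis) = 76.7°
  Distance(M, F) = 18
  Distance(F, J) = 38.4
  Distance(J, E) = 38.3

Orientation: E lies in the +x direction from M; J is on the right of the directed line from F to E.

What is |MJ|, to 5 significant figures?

30.519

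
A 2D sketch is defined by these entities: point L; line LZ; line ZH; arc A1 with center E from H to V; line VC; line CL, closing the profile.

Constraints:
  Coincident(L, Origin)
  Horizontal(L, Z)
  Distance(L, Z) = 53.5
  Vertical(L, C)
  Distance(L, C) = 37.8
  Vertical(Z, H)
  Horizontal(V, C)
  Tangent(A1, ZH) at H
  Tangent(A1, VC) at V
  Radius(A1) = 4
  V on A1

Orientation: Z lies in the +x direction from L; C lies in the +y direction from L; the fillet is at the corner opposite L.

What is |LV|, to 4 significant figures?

62.28

The virtual corner opposite L is at (53.50, 37.80). Tangency of A1 to ZH means the radius EH is perpendicular to ZH and A1 meets VC tangentially, so EV is at right angles to VC, with radius 4.0, so the center E sits 4.0 in from both sides at E = (49.50, 33.80). That places the tangent points at H = (53.50, 33.80) on ZH and V = (49.50, 37.80) on VC. Then |LV| = |V − L| = 62.28.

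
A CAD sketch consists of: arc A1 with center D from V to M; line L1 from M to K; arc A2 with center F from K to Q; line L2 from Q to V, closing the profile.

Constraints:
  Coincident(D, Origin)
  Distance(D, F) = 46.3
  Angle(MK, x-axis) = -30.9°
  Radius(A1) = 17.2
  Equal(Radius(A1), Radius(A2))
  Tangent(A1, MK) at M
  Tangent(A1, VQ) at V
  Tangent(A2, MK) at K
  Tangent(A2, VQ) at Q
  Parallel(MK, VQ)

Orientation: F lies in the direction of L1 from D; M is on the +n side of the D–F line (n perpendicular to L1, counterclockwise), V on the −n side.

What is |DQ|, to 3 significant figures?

49.4

The slot axis is L1's direction at -30.9°, so u = (cos -30.9°, sin -30.9°) = (0.858, -0.514) and n = (−sin -30.9°, cos -30.9°) = (0.514, 0.858). D is at the origin and F lies 46.3 along u from D, so F = 46.3·u = (39.7, -23.8). Tangency of A1 to both parallel lines with radius 17.2 puts M and V at D ± 17.2·n: M = (8.83, 14.8), V = (-8.83, -14.8). Equal radii place K and Q the same way about F: K = F + 17.2·n = (48.6, -9.02), Q = F − 17.2·n = (30.9, -38.5). Then |DQ| = |Q − D| = 49.4.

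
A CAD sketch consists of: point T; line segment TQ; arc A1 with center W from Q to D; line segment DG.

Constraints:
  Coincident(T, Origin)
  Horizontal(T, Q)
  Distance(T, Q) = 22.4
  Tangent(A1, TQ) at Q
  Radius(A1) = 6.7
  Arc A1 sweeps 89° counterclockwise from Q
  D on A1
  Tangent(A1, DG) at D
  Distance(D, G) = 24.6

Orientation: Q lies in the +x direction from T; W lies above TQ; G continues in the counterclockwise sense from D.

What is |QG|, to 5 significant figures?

31.984

T is at the origin; T and Q share the same y with |TQ| = 22.4 and Q on the +x side, so Q = (22.400, 0.0000). A1 meets TQ tangentially, so WQ is at right angles to TQ, so W = Q + (0, 6.7) = (22.400, 6.7000). On A1, Q sits at bearing -90° from W; an 89° counterclockwise sweep puts D at bearing -1°, so D = W + 6.7·(cos -1°, sin -1°) = (29.099, 6.5831). Since A1 is tangent to DG there, WD ⟂ DG, so DG runs along (−sin -1°, cos -1°); with |DG| = 24.6, G = (29.528, 31.179). Then |QG| = |G − Q| = 31.984.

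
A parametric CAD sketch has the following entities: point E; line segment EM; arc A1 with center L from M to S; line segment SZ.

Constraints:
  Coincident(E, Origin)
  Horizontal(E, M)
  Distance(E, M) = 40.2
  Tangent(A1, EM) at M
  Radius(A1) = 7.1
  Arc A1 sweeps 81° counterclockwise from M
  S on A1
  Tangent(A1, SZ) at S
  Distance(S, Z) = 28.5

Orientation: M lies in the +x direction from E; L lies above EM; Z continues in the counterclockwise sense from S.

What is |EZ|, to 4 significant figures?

61.93

On A1, M sits at bearing -90° from L; an 81° counterclockwise sweep puts S at bearing -9°, so S = L + 7.1·(cos -9°, sin -9°) = (47.21, 5.989). Since A1 is tangent to SZ there, LS ⟂ SZ, so SZ runs along (−sin -9°, cos -9°); with |SZ| = 28.5, Z = (51.67, 34.14). Then |EZ| = |Z − E| = 61.93.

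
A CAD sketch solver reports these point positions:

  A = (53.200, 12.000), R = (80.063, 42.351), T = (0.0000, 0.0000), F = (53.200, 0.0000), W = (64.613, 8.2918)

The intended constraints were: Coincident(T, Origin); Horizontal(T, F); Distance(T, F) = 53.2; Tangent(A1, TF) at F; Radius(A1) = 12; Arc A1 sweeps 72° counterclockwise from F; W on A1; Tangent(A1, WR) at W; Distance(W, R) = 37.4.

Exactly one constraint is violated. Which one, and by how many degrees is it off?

Tangent(A1, WR) at W — off by 6.40°.

T = (0.00, 0.00) ✓; T.y = 0.00, F.y = 0.00 ✓; |TF| = 53.20 ✓; ∠(AF, FT) = 90.00° ✓; |AF| = 12.00 ✓; bearing(A→W) − bearing(A→F) = 72.00° ✓; |AW| = 12.00 ✓; ∠(AW, WR) = 96.40° ✗; |WR| = 37.40 ✓.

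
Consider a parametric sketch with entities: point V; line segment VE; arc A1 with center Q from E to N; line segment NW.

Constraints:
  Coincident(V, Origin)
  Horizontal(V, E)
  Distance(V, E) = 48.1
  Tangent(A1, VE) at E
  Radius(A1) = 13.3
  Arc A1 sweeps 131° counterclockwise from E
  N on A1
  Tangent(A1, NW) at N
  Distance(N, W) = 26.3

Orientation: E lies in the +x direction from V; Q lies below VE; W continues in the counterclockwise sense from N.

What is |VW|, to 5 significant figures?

69.379

V is at the origin; VE is horizontal with |VE| = 48.1 and E on the +x side, so E = (48.100, 0.0000). Tangency of A1 to VE means the radius QE is perpendicular to VE, so Q = E + (0, -13.3) = (48.100, -13.300). On A1, E sits at bearing 90° from Q; a 131° counterclockwise sweep puts N at bearing 221°, so N = Q + 13.3·(cos 221°, sin 221°) = (38.062, -22.026). A1 meets NW tangentially, so QN is at right angles to NW, so NW runs along (−sin 221°, cos 221°); with |NW| = 26.3, W = (55.317, -41.874). Then |VW| = |W − V| = 69.379.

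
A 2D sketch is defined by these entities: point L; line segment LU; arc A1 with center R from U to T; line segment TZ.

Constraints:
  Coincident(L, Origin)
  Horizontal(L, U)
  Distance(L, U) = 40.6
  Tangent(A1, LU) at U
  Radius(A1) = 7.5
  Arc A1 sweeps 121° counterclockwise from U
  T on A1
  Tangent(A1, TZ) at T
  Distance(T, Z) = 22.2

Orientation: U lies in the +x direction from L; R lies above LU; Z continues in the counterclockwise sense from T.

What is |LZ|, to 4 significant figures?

46.80

On A1, U sits at bearing -90° from R; a 121° counterclockwise sweep puts T at bearing 31°, so T = R + 7.5·(cos 31°, sin 31°) = (47.03, 11.36). Since A1 is tangent to TZ there, RT ⟂ TZ, so TZ runs along (−sin 31°, cos 31°); with |TZ| = 22.2, Z = (35.59, 30.39). Then |LZ| = |Z − L| = 46.80.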